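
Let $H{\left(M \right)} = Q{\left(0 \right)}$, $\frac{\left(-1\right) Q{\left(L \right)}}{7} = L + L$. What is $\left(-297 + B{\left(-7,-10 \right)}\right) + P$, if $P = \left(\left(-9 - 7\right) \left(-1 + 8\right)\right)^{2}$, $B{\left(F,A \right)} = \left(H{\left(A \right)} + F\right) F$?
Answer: $12296$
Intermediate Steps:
$Q{\left(L \right)} = - 14 L$ ($Q{\left(L \right)} = - 7 \left(L + L\right) = - 7 \cdot 2 L = - 14 L$)
$H{\left(M \right)} = 0$ ($H{\left(M \right)} = \left(-14\right) 0 = 0$)
$B{\left(F,A \right)} = F^{2}$ ($B{\left(F,A \right)} = \left(0 + F\right) F = F F = F^{2}$)
$P = 12544$ ($P = \left(\left(-16\right) 7\right)^{2} = \left(-112\right)^{2} = 12544$)
$\left(-297 + B{\left(-7,-10 \right)}\right) + P = \left(-297 + \left(-7\right)^{2}\right) + 12544 = \left(-297 + 49\right) + 12544 = -248 + 12544 = 12296$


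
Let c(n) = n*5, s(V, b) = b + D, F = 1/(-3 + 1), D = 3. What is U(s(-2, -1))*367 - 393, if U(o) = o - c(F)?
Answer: 2517/2 ≈ 1258.5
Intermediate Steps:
F = -1/2 (F = 1/(-2) = -1/2 ≈ -0.50000)
s(V, b) = 3 + b (s(V, b) = b + 3 = 3 + b)
c(n) = 5*n
U(o) = 5/2 + o (U(o) = o - 5*(-1)/2 = o - 1*(-5/2) = o + 5/2 = 5/2 + o)
U(s(-2, -1))*367 - 393 = (5/2 + (3 - 1))*367 - 393 = (5/2 + 2)*367 - 393 = (9/2)*367 - 393 = 3303/2 - 393 = 2517/2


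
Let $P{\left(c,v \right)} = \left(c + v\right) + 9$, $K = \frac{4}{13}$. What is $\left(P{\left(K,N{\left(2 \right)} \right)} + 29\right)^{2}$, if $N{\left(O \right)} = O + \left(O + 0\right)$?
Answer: $\frac{302500}{169} \approx 1789.9$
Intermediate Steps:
$N{\left(O \right)} = 2 O$ ($N{\left(O \right)} = O + O = 2 O$)
$K = \frac{4}{13}$ ($K = 4 \cdot \frac{1}{13} = \frac{4}{13} \approx 0.30769$)
$P{\left(c,v \right)} = 9 + c + v$
$\left(P{\left(K,N{\left(2 \right)} \right)} + 29\right)^{2} = \left(\left(9 + \frac{4}{13} + 2 \cdot 2\right) + 29\right)^{2} = \left(\left(9 + \frac{4}{13} + 4\right) + 29\right)^{2} = \left(\frac{173}{13} + 29\right)^{2} = \left(\frac{550}{13}\right)^{2} = \frac{302500}{169}$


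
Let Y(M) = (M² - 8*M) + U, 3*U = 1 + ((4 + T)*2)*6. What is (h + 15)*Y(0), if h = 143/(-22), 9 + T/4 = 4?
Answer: -3247/6 ≈ -541.17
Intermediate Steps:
T = -20 (T = -36 + 4*4 = -36 + 16 = -20)
h = -13/2 (h = 143*(-1/22) = -13/2 ≈ -6.5000)
U = -191/3 (U = (1 + ((4 - 20)*2)*6)/3 = (1 - 16*2*6)/3 = (1 - 32*6)/3 = (1 - 192)/3 = (⅓)*(-191) = -191/3 ≈ -63.667)
Y(M) = -191/3 + M² - 8*M (Y(M) = (M² - 8*M) - 191/3 = -191/3 + M² - 8*M)
(h + 15)*Y(0) = (-13/2 + 15)*(-191/3 + 0² - 8*0) = 17*(-191/3 + 0 + 0)/2 = (17/2)*(-191/3) = -3247/6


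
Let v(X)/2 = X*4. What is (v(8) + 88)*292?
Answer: 44384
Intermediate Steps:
v(X) = 8*X (v(X) = 2*(X*4) = 2*(4*X) = 8*X)
(v(8) + 88)*292 = (8*8 + 88)*292 = (64 + 88)*292 = 152*292 = 44384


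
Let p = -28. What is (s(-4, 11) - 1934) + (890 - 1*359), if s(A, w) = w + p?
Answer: -1420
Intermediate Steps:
s(A, w) = -28 + w (s(A, w) = w - 28 = -28 + w)
(s(-4, 11) - 1934) + (890 - 1*359) = ((-28 + 11) - 1934) + (890 - 1*359) = (-17 - 1934) + (890 - 359) = -1951 + 531 = -1420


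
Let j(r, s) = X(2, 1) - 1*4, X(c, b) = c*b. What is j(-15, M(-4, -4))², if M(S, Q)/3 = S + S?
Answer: 4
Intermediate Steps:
M(S, Q) = 6*S (M(S, Q) = 3*(S + S) = 3*(2*S) = 6*S)
X(c, b) = b*c
j(r, s) = -2 (j(r, s) = 1*2 - 1*4 = 2 - 4 = -2)
j(-15, M(-4, -4))² = (-2)² = 4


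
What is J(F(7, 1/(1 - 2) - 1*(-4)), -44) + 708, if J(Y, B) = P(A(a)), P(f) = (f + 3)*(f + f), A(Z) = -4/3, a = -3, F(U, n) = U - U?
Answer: 6332/9 ≈ 703.56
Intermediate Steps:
F(U, n) = 0
A(Z) = -4/3 (A(Z) = -4*1/3 = -4/3)
P(f) = 2*f*(3 + f) (P(f) = (3 + f)*(2*f) = 2*f*(3 + f))
J(Y, B) = -40/9 (J(Y, B) = 2*(-4/3)*(3 - 4/3) = 2*(-4/3)*(5/3) = -40/9)
J(F(7, 1/(1 - 2) - 1*(-4)), -44) + 708 = -40/9 + 708 = 6332/9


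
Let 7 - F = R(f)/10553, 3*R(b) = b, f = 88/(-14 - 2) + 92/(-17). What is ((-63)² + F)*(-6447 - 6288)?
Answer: -18167711211615/358802 ≈ -5.0634e+7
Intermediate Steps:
f = -371/34 (f = 88/(-16) + 92*(-1/17) = 88*(-1/16) - 92/17 = -11/2 - 92/17 = -371/34 ≈ -10.912)
R(b) = b/3
F = 7535213/1076406 (F = 7 - (⅓)*(-371/34)/10553 = 7 - (-371)/(102*10553) = 7 - 1*(-371/1076406) = 7 + 371/1076406 = 7535213/1076406 ≈ 7.0003)
((-63)² + F)*(-6447 - 6288) = ((-63)² + 7535213/1076406)*(-6447 - 6288) = (3969 + 7535213/1076406)*(-12735) = (4279790627/1076406)*(-12735) = -18167711211615/358802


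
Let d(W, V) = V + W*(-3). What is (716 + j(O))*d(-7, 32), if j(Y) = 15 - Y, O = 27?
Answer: 37312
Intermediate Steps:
d(W, V) = V - 3*W
(716 + j(O))*d(-7, 32) = (716 + (15 - 1*27))*(32 - 3*(-7)) = (716 + (15 - 27))*(32 + 21) = (716 - 12)*53 = 704*53 = 37312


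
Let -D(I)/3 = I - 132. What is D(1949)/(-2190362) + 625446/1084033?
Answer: 1375862215335/2374424689946 ≈ 0.57945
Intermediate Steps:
D(I) = 396 - 3*I (D(I) = -3*(I - 132) = -3*(-132 + I) = 396 - 3*I)
D(1949)/(-2190362) + 625446/1084033 = (396 - 3*1949)/(-2190362) + 625446/1084033 = (396 - 5847)*(-1/2190362) + 625446*(1/1084033) = -5451*(-1/2190362) + 625446/1084033 = 5451/2190362 + 625446/1084033 = 1375862215335/2374424689946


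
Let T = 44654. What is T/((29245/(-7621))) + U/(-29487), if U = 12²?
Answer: -3344890052846/287449105 ≈ -11636.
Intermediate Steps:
U = 144
T/((29245/(-7621))) + U/(-29487) = 44654/((29245/(-7621))) + 144/(-29487) = 44654/((29245*(-1/7621))) + 144*(-1/29487) = 44654/(-29245/7621) - 48/9829 = 44654*(-7621/29245) - 48/9829 = -340308134/29245 - 48/9829 = -3344890052846/287449105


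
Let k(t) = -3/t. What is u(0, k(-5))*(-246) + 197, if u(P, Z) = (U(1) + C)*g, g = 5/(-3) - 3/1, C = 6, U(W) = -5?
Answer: 1345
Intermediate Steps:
g = -14/3 (g = 5*(-1/3) - 3*1 = -5/3 - 3 = -14/3 ≈ -4.6667)
u(P, Z) = -14/3 (u(P, Z) = (-5 + 6)*(-14/3) = 1*(-14/3) = -14/3)
u(0, k(-5))*(-246) + 197 = -14/3*(-246) + 197 = 1148 + 197 = 1345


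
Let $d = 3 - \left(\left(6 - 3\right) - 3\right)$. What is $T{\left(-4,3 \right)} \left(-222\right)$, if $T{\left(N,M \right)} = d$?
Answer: $-666$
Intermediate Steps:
$d = 3$ ($d = 3 - \left(\left(6 - 3\right) - 3\right) = 3 - \left(3 - 3\right) = 3 - 0 = 3 + 0 = 3$)
$T{\left(N,M \right)} = 3$
$T{\left(-4,3 \right)} \left(-222\right) = 3 \left(-222\right) = -666$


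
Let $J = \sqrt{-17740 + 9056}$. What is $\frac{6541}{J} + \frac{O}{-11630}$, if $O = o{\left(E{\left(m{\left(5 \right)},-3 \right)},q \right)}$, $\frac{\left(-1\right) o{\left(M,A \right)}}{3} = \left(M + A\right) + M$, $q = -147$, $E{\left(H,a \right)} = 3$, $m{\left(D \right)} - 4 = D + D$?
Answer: $- \frac{423}{11630} - \frac{6541 i \sqrt{2171}}{4342} \approx -0.036371 - 70.191 i$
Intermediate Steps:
$m{\left(D \right)} = 4 + 2 D$ ($m{\left(D \right)} = 4 + \left(D + D\right) = 4 + 2 D$)
$o{\left(M,A \right)} = - 6 M - 3 A$ ($o{\left(M,A \right)} = - 3 \left(\left(M + A\right) + M\right) = - 3 \left(\left(A + M\right) + M\right) = - 3 \left(A + 2 M\right) = - 6 M - 3 A$)
$O = 423$ ($O = \left(-6\right) 3 - -441 = -18 + 441 = 423$)
$J = 2 i \sqrt{2171}$ ($J = \sqrt{-8684} = 2 i \sqrt{2171} \approx 93.188 i$)
$\frac{6541}{J} + \frac{O}{-11630} = \frac{6541}{2 i \sqrt{2171}} + \frac{423}{-11630} = 6541 \left(- \frac{i \sqrt{2171}}{4342}\right) + 423 \left(- \frac{1}{11630}\right) = - \frac{6541 i \sqrt{2171}}{4342} - \frac{423}{11630} = - \frac{423}{11630} - \frac{6541 i \sqrt{2171}}{4342}$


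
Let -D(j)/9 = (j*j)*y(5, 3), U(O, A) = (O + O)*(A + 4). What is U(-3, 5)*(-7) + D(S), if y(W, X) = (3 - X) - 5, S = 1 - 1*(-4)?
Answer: 1503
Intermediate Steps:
S = 5 (S = 1 + 4 = 5)
U(O, A) = 2*O*(4 + A) (U(O, A) = (2*O)*(4 + A) = 2*O*(4 + A))
y(W, X) = -2 - X
D(j) = 45*j² (D(j) = -9*j*j*(-2 - 1*3) = -9*j²*(-2 - 3) = -9*j²*(-5) = -(-45)*j² = 45*j²)
U(-3, 5)*(-7) + D(S) = (2*(-3)*(4 + 5))*(-7) + 45*5² = (2*(-3)*9)*(-7) + 45*25 = -54*(-7) + 1125 = 378 + 1125 = 1503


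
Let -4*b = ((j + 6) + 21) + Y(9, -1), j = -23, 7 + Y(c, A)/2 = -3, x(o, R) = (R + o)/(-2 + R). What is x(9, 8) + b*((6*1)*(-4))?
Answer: -559/6 ≈ -93.167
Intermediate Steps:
x(o, R) = (R + o)/(-2 + R)
Y(c, A) = -20 (Y(c, A) = -14 + 2*(-3) = -14 - 6 = -20)
b = 4 (b = -(((-23 + 6) + 21) - 20)/4 = -((-17 + 21) - 20)/4 = -(4 - 20)/4 = -¼*(-16) = 4)
x(9, 8) + b*((6*1)*(-4)) = (8 + 9)/(-2 + 8) + 4*((6*1)*(-4)) = 17/6 + 4*(6*(-4)) = (⅙)*17 + 4*(-24) = 17/6 - 96 = -559/6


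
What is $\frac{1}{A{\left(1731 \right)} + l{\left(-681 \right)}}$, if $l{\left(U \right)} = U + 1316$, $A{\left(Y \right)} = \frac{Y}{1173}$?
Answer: $\frac{391}{248862} \approx 0.0015712$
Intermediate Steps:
$A{\left(Y \right)} = \frac{Y}{1173}$ ($A{\left(Y \right)} = Y \frac{1}{1173} = \frac{Y}{1173}$)
$l{\left(U \right)} = 1316 + U$
$\frac{1}{A{\left(1731 \right)} + l{\left(-681 \right)}} = \frac{1}{\frac{1}{1173} \cdot 1731 + \left(1316 - 681\right)} = \frac{1}{\frac{577}{391} + 635} = \frac{1}{\frac{248862}{391}} = \frac{391}{248862}$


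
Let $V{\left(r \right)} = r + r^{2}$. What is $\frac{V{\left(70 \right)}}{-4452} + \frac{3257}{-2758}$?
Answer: $- \frac{503704}{219261} \approx -2.2973$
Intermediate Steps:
$\frac{V{\left(70 \right)}}{-4452} + \frac{3257}{-2758} = \frac{70 \left(1 + 70\right)}{-4452} + \frac{3257}{-2758} = 70 \cdot 71 \left(- \frac{1}{4452}\right) + 3257 \left(- \frac{1}{2758}\right) = 4970 \left(- \frac{1}{4452}\right) - \frac{3257}{2758} = - \frac{355}{318} - \frac{3257}{2758} = - \frac{503704}{219261}$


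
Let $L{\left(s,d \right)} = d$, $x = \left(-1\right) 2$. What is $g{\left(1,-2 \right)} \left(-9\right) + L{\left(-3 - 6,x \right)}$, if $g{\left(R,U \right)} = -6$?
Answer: $52$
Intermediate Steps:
$x = -2$
$g{\left(1,-2 \right)} \left(-9\right) + L{\left(-3 - 6,x \right)} = \left(-6\right) \left(-9\right) - 2 = 54 - 2 = 52$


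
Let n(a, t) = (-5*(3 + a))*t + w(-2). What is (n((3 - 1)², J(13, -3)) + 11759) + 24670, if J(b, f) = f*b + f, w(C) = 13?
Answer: 37912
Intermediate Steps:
J(b, f) = f + b*f (J(b, f) = b*f + f = f + b*f)
n(a, t) = 13 + t*(-15 - 5*a) (n(a, t) = (-5*(3 + a))*t + 13 = (-15 - 5*a)*t + 13 = t*(-15 - 5*a) + 13 = 13 + t*(-15 - 5*a))
(n((3 - 1)², J(13, -3)) + 11759) + 24670 = ((13 - (-45)*(1 + 13) - 5*(3 - 1)²*(-3*(1 + 13))) + 11759) + 24670 = ((13 - (-45)*14 - 5*2²*(-3*14)) + 11759) + 24670 = ((13 - 15*(-42) - 5*4*(-42)) + 11759) + 24670 = ((13 + 630 + 840) + 11759) + 24670 = (1483 + 11759) + 24670 = 13242 + 24670 = 37912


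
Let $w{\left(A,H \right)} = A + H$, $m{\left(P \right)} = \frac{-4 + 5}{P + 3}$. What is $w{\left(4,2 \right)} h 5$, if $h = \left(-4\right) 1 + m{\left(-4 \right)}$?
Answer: $-150$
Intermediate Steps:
$m{\left(P \right)} = \frac{1}{3 + P}$ ($m{\left(P \right)} = 1 \frac{1}{3 + P} = \frac{1}{3 + P}$)
$h = -5$ ($h = \left(-4\right) 1 + \frac{1}{3 - 4} = -4 + \frac{1}{-1} = -4 - 1 = -5$)
$w{\left(4,2 \right)} h 5 = \left(4 + 2\right) \left(-5\right) 5 = 6 \left(-5\right) 5 = \left(-30\right) 5 = -150$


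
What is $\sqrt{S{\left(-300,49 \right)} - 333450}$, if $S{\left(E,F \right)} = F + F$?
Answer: $2 i \sqrt{83338} \approx 577.37 i$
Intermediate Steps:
$S{\left(E,F \right)} = 2 F$
$\sqrt{S{\left(-300,49 \right)} - 333450} = \sqrt{2 \cdot 49 - 333450} = \sqrt{98 - 333450} = \sqrt{-333352} = 2 i \sqrt{83338}$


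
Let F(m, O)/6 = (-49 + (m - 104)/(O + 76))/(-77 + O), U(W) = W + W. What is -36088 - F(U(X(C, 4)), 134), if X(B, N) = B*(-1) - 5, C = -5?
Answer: -71985166/1995 ≈ -36083.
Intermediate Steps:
X(B, N) = -5 - B (X(B, N) = -B - 5 = -5 - B)
U(W) = 2*W
F(m, O) = 6*(-49 + (-104 + m)/(76 + O))/(-77 + O) (F(m, O) = 6*((-49 + (m - 104)/(O + 76))/(-77 + O)) = 6*((-49 + (-104 + m)/(76 + O))/(-77 + O)) = 6*(-49 + (-104 + m)/(76 + O))/(-77 + O))
-36088 - F(U(X(C, 4)), 134) = -36088 - 6*(3828 - 2*(-5 - 1*(-5)) + 49*134)/(5852 + 134 - 1*134²) = -36088 - 6*(3828 - 2*(-5 + 5) + 6566)/(5852 + 134 - 1*17956) = -36088 - 6*(3828 - 2*0 + 6566)/(5852 + 134 - 17956) = -36088 - 6*(3828 - 1*0 + 6566)/(-11970) = -36088 - 6*(-1)*(3828 + 0 + 6566)/11970 = -36088 - 6*(-1)*10394/11970 = -36088 - 1*(-10394/1995) = -36088 + 10394/1995 = -71985166/1995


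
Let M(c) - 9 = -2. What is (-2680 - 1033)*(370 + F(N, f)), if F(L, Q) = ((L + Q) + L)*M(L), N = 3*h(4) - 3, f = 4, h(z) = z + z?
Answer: -2569396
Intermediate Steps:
h(z) = 2*z
M(c) = 7 (M(c) = 9 - 2 = 7)
N = 21 (N = 3*(2*4) - 3 = 3*8 - 3 = 24 - 3 = 21)
F(L, Q) = 7*Q + 14*L (F(L, Q) = ((L + Q) + L)*7 = (Q + 2*L)*7 = 7*Q + 14*L)
(-2680 - 1033)*(370 + F(N, f)) = (-2680 - 1033)*(370 + (7*4 + 14*21)) = -3713*(370 + (28 + 294)) = -3713*(370 + 322) = -3713*692 = -2569396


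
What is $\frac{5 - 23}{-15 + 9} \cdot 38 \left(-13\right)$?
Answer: $-1482$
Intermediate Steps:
$\frac{5 - 23}{-15 + 9} \cdot 38 \left(-13\right) = - \frac{18}{-6} \cdot 38 \left(-13\right) = \left(-18\right) \left(- \frac{1}{6}\right) 38 \left(-13\right) = 3 \cdot 38 \left(-13\right) = 114 \left(-13\right) = -1482$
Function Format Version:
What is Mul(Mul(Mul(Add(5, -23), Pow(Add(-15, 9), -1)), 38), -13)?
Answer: -1482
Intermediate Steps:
Mul(Mul(Mul(Add(5, -23), Pow(Add(-15, 9), -1)), 38), -13) = Mul(Mul(Mul(-18, Pow(-6, -1)), 38), -13) = Mul(Mul(Mul(-18, Rational(-1, 6)), 38), -13) = Mul(Mul(3, 38), -13) = Mul(114, -13) = -1482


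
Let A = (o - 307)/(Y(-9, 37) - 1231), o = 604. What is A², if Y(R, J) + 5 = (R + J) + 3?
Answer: 88209/1452025 ≈ 0.060749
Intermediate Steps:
Y(R, J) = -2 + J + R (Y(R, J) = -5 + ((R + J) + 3) = -5 + ((J + R) + 3) = -5 + (3 + J + R) = -2 + J + R)
A = -297/1205 (A = (604 - 307)/((-2 + 37 - 9) - 1231) = 297/(26 - 1231) = 297/(-1205) = 297*(-1/1205) = -297/1205 ≈ -0.24647)
A² = (-297/1205)² = 88209/1452025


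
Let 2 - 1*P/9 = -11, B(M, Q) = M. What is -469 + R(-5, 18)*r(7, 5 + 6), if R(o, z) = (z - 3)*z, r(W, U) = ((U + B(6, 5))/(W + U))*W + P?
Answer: 32906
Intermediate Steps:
P = 117 (P = 18 - 9*(-11) = 18 + 99 = 117)
r(W, U) = 117 + W*(6 + U)/(U + W) (r(W, U) = ((U + 6)/(W + U))*W + 117 = ((6 + U)/(U + W))*W + 117 = W*(6 + U)/(U + W) + 117 = 117 + W*(6 + U)/(U + W))
R(o, z) = z*(-3 + z) (R(o, z) = (-3 + z)*z = z*(-3 + z))
-469 + R(-5, 18)*r(7, 5 + 6) = -469 + (18*(-3 + 18))*((117*(5 + 6) + 123*7 + (5 + 6)*7)/((5 + 6) + 7)) = -469 + (18*15)*((117*11 + 861 + 11*7)/(11 + 7)) = -469 + 270*((1287 + 861 + 77)/18) = -469 + 270*((1/18)*2225) = -469 + 270*(2225/18) = -469 + 33375 = 32906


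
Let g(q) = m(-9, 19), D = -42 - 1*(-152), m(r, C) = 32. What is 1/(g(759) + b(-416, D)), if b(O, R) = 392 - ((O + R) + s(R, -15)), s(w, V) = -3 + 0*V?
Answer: 1/733 ≈ 0.0013643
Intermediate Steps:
D = 110 (D = -42 + 152 = 110)
g(q) = 32
s(w, V) = -3 (s(w, V) = -3 + 0 = -3)
b(O, R) = 395 - O - R (b(O, R) = 392 - ((O + R) - 3) = 392 - (-3 + O + R) = 392 + (3 - O - R) = 395 - O - R)
1/(g(759) + b(-416, D)) = 1/(32 + (395 - 1*(-416) - 1*110)) = 1/(32 + (395 + 416 - 110)) = 1/(32 + 701) = 1/733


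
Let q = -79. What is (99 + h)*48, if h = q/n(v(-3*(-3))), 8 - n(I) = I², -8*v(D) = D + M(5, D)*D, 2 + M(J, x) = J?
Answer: 248016/49 ≈ 5061.5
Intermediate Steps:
M(J, x) = -2 + J
v(D) = -D/2 (v(D) = -(D + (-2 + 5)*D)/8 = -(D + 3*D)/8 = -D/2)
n(I) = 8 - I²
h = 316/49 (h = -79/(8 - (-(-3)*(-3)/2)²) = -79/(8 - (-½*9)²) = -79/(8 - (-9/2)²) = -79/(8 - 1*81/4) = -79/(8 - 81/4) = -79/(-49/4) = -79*(-4/49) = 316/49 ≈ 6.4490)
(99 + h)*48 = (99 + 316/49)*48 = (5167/49)*48 = 248016/49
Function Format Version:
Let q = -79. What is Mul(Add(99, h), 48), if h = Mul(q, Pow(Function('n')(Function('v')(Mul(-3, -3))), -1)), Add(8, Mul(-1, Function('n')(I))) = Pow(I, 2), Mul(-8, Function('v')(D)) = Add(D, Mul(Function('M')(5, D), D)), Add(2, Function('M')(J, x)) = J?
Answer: Rational(248016, 49) ≈ 5061.5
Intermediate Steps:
Function('M')(J, x) = Add(-2, J)
Function('v')(D) = Mul(Rational(-1, 2), D) (Function('v')(D) = Mul(Rational(-1, 8), Add(D, Mul(Add(-2, 5), D))) = Mul(Rational(-1, 8), Add(D, Mul(3, D))) = Mul(Rational(-1, 8), Mul(4, D)) = Mul(Rational(-1, 2), D))
Function('n')(I) = Add(8, Mul(-1, Pow(I, 2)))
h = Rational(316, 49) (h = Mul(-79, Pow(Add(8, Mul(-1, Pow(Mul(Rational(-1, 2), Mul(-3, -3)), 2))), -1)) = Mul(-79, Pow(Add(8, Mul(-1, Pow(Mul(Rational(-1, 2), 9), 2))), -1)) = Mul(-79, Pow(Add(8, Mul(-1, Pow(Rational(-9, 2), 2))), -1)) = Mul(-79, Pow(Add(8, Mul(-1, Rational(81, 4))), -1)) = Mul(-79, Pow(Add(8, Rational(-81, 4)), -1)) = Mul(-79, Pow(Rational(-49, 4), -1)) = Mul(-79, Rational(-4, 49)) = Rational(316, 49) ≈ 6.4490)
Mul(Add(99, h), 48) = Mul(Add(99, Rational(316, 49)), 48) = Mul(Rational(5167, 49), 48) = Rational(248016, 49)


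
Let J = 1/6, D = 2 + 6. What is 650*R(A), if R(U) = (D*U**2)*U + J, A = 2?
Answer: 125125/3 ≈ 41708.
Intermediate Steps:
D = 8
J = 1/6 ≈ 0.16667
R(U) = 1/6 + 8*U**3 (R(U) = (8*U**2)*U + 1/6 = 8*U**3 + 1/6 = 1/6 + 8*U**3)
650*R(A) = 650*(1/6 + 8*2**3) = 650*(1/6 + 8*8) = 650*(1/6 + 64) = 650*(385/6) = 125125/3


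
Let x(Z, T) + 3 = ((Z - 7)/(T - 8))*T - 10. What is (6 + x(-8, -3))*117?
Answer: -14274/11 ≈ -1297.6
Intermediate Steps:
x(Z, T) = -13 + T*(-7 + Z)/(-8 + T) (x(Z, T) = -3 + (((Z - 7)/(T - 8))*T - 10) = -3 + (((-7 + Z)/(-8 + T))*T - 10) = -3 + (T*(-7 + Z)/(-8 + T) - 10) = -3 + (-10 + T*(-7 + Z)/(-8 + T)) = -13 + T*(-7 + Z)/(-8 + T))
(6 + x(-8, -3))*117 = (6 + (104 - 20*(-3) - 3*(-8))/(-8 - 3))*117 = (6 + (104 + 60 + 24)/(-11))*117 = (6 - 1/11*188)*117 = (6 - 188/11)*117 = -122/11*117 = -14274/11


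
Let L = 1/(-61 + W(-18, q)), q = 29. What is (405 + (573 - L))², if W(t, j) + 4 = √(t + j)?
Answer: 4246395880365/4439449 + 4121357*√11/8878898 ≈ 9.5652e+5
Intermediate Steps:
W(t, j) = -4 + √(j + t) (W(t, j) = -4 + √(t + j) = -4 + √(j + t))
L = 1/(-65 + √11) (L = 1/(-61 + (-4 + √(29 - 18))) = 1/(-61 + (-4 + √11)) = 1/(-65 + √11) ≈ -0.016212)
(405 + (573 - L))² = (405 + (573 - (-65/4214 - √11/4214)))² = (405 + (573 + (65/4214 + √11/4214)))² = (405 + (2414687/4214 + √11/4214))² = (4121357/4214 + √11/4214)²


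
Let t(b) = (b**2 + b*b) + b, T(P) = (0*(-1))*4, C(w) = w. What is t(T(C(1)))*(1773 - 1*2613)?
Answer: 0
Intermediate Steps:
T(P) = 0 (T(P) = 0*4 = 0)
t(b) = b + 2*b**2 (t(b) = (b**2 + b**2) + b = 2*b**2 + b = b + 2*b**2)
t(T(C(1)))*(1773 - 1*2613) = (0*(1 + 2*0))*(1773 - 1*2613) = (0*(1 + 0))*(1773 - 2613) = (0*1)*(-840) = 0*(-840) = 0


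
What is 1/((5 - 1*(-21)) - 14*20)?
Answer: -1/254 ≈ -0.0039370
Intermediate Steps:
1/((5 - 1*(-21)) - 14*20) = 1/((5 + 21) - 280) = 1/(26 - 280) = 1/(-254) = -1/254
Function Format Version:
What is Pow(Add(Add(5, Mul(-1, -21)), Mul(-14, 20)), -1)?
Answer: Rational(-1, 254) ≈ -0.0039370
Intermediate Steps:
Pow(Add(Add(5, Mul(-1, -21)), Mul(-14, 20)), -1) = Pow(Add(Add(5, 21), -280), -1) = Pow(Add(26, -280), -1) = Pow(-254, -1) = Rational(-1, 254)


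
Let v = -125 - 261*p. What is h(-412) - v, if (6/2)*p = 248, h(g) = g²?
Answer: 191445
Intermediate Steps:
p = 248/3 (p = (⅓)*248 = 248/3 ≈ 82.667)
v = -21701 (v = -125 - 261*248/3 = -125 - 21576 = -21701)
h(-412) - v = (-412)² - 1*(-21701) = 169744 + 21701 = 191445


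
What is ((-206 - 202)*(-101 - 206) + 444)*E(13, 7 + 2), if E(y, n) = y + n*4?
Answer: 6159300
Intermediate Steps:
E(y, n) = y + 4*n
((-206 - 202)*(-101 - 206) + 444)*E(13, 7 + 2) = ((-206 - 202)*(-101 - 206) + 444)*(13 + 4*(7 + 2)) = (-408*(-307) + 444)*(13 + 4*9) = (125256 + 444)*(13 + 36) = 125700*49 = 6159300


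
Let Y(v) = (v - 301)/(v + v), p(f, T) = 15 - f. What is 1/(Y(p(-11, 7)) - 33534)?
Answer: -52/1744043 ≈ -2.9816e-5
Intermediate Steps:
Y(v) = (-301 + v)/(2*v) (Y(v) = (-301 + v)/((2*v)) = (-301 + v)*(1/(2*v)) = (-301 + v)/(2*v))
1/(Y(p(-11, 7)) - 33534) = 1/((-301 + (15 - 1*(-11)))/(2*(15 - 1*(-11))) - 33534) = 1/((-301 + (15 + 11))/(2*(15 + 11)) - 33534) = 1/((1/2)*(-301 + 26)/26 - 33534) = 1/((1/2)*(1/26)*(-275) - 33534) = 1/(-275/52 - 33534) = 1/(-1744043/52) = -52/1744043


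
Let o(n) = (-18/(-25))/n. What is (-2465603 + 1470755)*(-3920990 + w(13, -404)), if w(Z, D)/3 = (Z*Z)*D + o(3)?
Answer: 102614026734336/25 ≈ 4.1046e+12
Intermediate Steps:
o(n) = 18/(25*n) (o(n) = (-18*(-1/25))/n = 18/(25*n))
w(Z, D) = 18/25 + 3*D*Z**2 (w(Z, D) = 3*((Z*Z)*D + (18/25)/3) = 3*(Z**2*D + (18/25)*(1/3)) = 3*(D*Z**2 + 6/25) = 3*(6/25 + D*Z**2) = 18/25 + 3*D*Z**2)
(-2465603 + 1470755)*(-3920990 + w(13, -404)) = (-2465603 + 1470755)*(-3920990 + (18/25 + 3*(-404)*13**2)) = -994848*(-3920990 + (18/25 + 3*(-404)*169)) = -994848*(-3920990 + (18/25 - 204828)) = -994848*(-3920990 - 5120682/25) = -994848*(-103145432/25) = 102614026734336/25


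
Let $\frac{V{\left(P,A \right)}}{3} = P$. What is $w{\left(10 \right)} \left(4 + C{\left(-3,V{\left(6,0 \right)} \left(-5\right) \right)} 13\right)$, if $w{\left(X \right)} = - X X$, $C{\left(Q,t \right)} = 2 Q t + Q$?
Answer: $-698500$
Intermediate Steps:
$V{\left(P,A \right)} = 3 P$
$C{\left(Q,t \right)} = Q + 2 Q t$ ($C{\left(Q,t \right)} = 2 Q t + Q = Q + 2 Q t$)
$w{\left(X \right)} = - X^{2}$
$w{\left(10 \right)} \left(4 + C{\left(-3,V{\left(6,0 \right)} \left(-5\right) \right)} 13\right) = - 10^{2} \left(4 + - 3 \left(1 + 2 \cdot 3 \cdot 6 \left(-5\right)\right) 13\right) = \left(-1\right) 100 \left(4 + - 3 \left(1 + 2 \cdot 18 \left(-5\right)\right) 13\right) = - 100 \left(4 + - 3 \left(1 + 2 \left(-90\right)\right) 13\right) = - 100 \left(4 + - 3 \left(1 - 180\right) 13\right) = - 100 \left(4 + \left(-3\right) \left(-179\right) 13\right) = - 100 \left(4 + 537 \cdot 13\right) = - 100 \left(4 + 6981\right) = \left(-100\right) 6985 = -698500$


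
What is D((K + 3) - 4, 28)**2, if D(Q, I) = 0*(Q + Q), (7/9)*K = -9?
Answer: 0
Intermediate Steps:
K = -81/7 (K = (9/7)*(-9) = -81/7 ≈ -11.571)
D(Q, I) = 0 (D(Q, I) = 0*(2*Q) = 0)
D((K + 3) - 4, 28)**2 = 0**2 = 0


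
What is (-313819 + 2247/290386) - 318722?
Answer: -183681048579/290386 ≈ -6.3254e+5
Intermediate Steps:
(-313819 + 2247/290386) - 318722 = -91128641887/290386 - 318722 = -183681048579/290386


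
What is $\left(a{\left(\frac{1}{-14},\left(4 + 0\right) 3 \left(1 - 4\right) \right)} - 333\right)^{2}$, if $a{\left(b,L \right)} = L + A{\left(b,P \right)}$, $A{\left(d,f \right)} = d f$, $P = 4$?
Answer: $\frac{6682225}{49} \approx 1.3637 \cdot 10^{5}$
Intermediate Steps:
$a{\left(b,L \right)} = L + 4 b$ ($a{\left(b,L \right)} = L + b 4 = L + 4 b$)
$\left(a{\left(\frac{1}{-14},\left(4 + 0\right) 3 \left(1 - 4\right) \right)} - 333\right)^{2} = \left(\left(\left(4 + 0\right) 3 \left(1 - 4\right) + \frac{4}{-14}\right) - 333\right)^{2} = \left(\left(4 \cdot 3 \left(-3\right) + 4 \left(- \frac{1}{14}\right)\right) - 333\right)^{2} = \left(\left(4 \left(-9\right) - \frac{2}{7}\right) - 333\right)^{2} = \left(\left(-36 - \frac{2}{7}\right) - 333\right)^{2} = \left(- \frac{254}{7} - 333\right)^{2} = \left(- \frac{2585}{7}\right)^{2} = \frac{6682225}{49}$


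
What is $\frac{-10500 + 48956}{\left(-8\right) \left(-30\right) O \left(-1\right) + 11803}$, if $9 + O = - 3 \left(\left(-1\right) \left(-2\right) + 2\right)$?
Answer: $\frac{38456}{16843} \approx 2.2832$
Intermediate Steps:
$O = -21$ ($O = -9 - 3 \left(\left(-1\right) \left(-2\right) + 2\right) = -9 - 3 \left(2 + 2\right) = -9 - 12 = -21$)
$\frac{-10500 + 48956}{\left(-8\right) \left(-30\right) O \left(-1\right) + 11803} = \frac{-10500 + 48956}{\left(-8\right) \left(-30\right) \left(\left(-21\right) \left(-1\right)\right) + 11803} = \frac{38456}{240 \cdot 21 + 11803} = \frac{38456}{5040 + 11803} = \frac{38456}{16843}$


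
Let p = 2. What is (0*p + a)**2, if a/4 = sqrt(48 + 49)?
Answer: 1552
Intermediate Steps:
a = 4*sqrt(97) (a = 4*sqrt(48 + 49) = 4*sqrt(97) ≈ 39.395)
(0*p + a)**2 = (0*2 + 4*sqrt(97))**2 = (0 + 4*sqrt(97))**2 = (4*sqrt(97))**2 = 1552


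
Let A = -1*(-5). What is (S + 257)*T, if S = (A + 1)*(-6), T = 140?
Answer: 30940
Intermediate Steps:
A = 5
S = -36 (S = (5 + 1)*(-6) = 6*(-6) = -36)
(S + 257)*T = (-36 + 257)*140 = 221*140 = 30940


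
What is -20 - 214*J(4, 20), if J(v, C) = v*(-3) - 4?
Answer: 3404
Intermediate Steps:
J(v, C) = -4 - 3*v (J(v, C) = -3*v - 4 = -4 - 3*v)
-20 - 214*J(4, 20) = -20 - 214*(-4 - 3*4) = -20 - 214*(-4 - 12) = -20 - 214*(-16) = -20 + 3424 = 3404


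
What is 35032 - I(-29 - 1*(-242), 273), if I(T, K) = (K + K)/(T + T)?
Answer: 2487181/71 ≈ 35031.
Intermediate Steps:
I(T, K) = K/T (I(T, K) = (2*K)/((2*T)) = (2*K)*(1/(2*T)) = K/T)
35032 - I(-29 - 1*(-242), 273) = 35032 - 273/(-29 - 1*(-242)) = 35032 - 273/(-29 + 242) = 35032 - 273/213 = 35032 - 1*91/71 = 35032 - 91/71 = 2487181/71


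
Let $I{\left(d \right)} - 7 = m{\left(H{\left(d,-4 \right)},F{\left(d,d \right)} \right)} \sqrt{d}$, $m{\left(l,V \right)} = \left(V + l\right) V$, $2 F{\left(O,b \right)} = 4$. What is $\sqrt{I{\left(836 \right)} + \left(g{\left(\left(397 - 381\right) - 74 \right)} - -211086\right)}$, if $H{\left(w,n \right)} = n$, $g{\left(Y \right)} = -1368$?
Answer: $\sqrt{209725 - 8 \sqrt{209}} \approx 457.83$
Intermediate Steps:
$F{\left(O,b \right)} = 2$ ($F{\left(O,b \right)} = \frac{1}{2} \cdot 4 = 2$)
$m{\left(l,V \right)} = V \left(V + l\right)$
$I{\left(d \right)} = 7 - 4 \sqrt{d}$ ($I{\left(d \right)} = 7 + 2 \left(2 - 4\right) \sqrt{d} = 7 + 2 \left(-2\right) \sqrt{d} = 7 - 4 \sqrt{d}$)
$\sqrt{I{\left(836 \right)} + \left(g{\left(\left(397 - 381\right) - 74 \right)} - -211086\right)} = \sqrt{\left(7 - 4 \sqrt{836}\right) - -209718} = \sqrt{\left(7 - 4 \cdot 2 \sqrt{209}\right) + \left(-1368 + 211086\right)} = \sqrt{\left(7 - 8 \sqrt{209}\right) + 209718} = \sqrt{209725 - 8 \sqrt{209}}$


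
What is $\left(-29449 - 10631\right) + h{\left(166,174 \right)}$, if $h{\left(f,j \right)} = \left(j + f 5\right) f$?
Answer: $126584$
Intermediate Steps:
$h{\left(f,j \right)} = f \left(j + 5 f\right)$ ($h{\left(f,j \right)} = \left(j + 5 f\right) f = f \left(j + 5 f\right)$)
$\left(-29449 - 10631\right) + h{\left(166,174 \right)} = \left(-29449 - 10631\right) + 166 \left(174 + 5 \cdot 166\right) = -40080 + 166 \left(174 + 830\right) = -40080 + 166 \cdot 1004 = -40080 + 166664 = 126584$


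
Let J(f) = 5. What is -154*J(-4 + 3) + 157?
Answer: -613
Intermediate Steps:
-154*J(-4 + 3) + 157 = -154*5 + 157 = -770 + 157 = -613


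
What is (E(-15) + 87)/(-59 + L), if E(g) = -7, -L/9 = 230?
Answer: -80/2129 ≈ -0.037576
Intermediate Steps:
L = -2070 (L = -9*230 = -2070)
(E(-15) + 87)/(-59 + L) = (-7 + 87)/(-59 - 2070) = 80/(-2129) = 80*(-1/2129) = -80/2129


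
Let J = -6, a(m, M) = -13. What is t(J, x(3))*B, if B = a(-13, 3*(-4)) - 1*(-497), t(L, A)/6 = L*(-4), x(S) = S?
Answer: 69696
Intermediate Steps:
t(L, A) = -24*L (t(L, A) = 6*(L*(-4)) = 6*(-4*L) = -24*L)
B = 484 (B = -13 - 1*(-497) = -13 + 497 = 484)
t(J, x(3))*B = -24*(-6)*484 = 144*484 = 69696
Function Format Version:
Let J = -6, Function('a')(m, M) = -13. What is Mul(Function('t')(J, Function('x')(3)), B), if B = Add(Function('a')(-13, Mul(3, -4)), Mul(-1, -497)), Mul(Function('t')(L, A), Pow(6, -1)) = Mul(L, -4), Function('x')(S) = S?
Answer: 69696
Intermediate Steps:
Function('t')(L, A) = Mul(-24, L) (Function('t')(L, A) = Mul(6, Mul(L, -4)) = Mul(6, Mul(-4, L)) = Mul(-24, L))
B = 484 (B = Add(-13, Mul(-1, -497)) = Add(-13, 497) = 484)
Mul(Function('t')(J, Function('x')(3)), B) = Mul(Mul(-24, -6), 484) = Mul(144, 484) = 69696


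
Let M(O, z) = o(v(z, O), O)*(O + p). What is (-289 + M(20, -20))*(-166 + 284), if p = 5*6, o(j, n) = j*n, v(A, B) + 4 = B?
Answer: 1853898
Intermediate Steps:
v(A, B) = -4 + B
p = 30
M(O, z) = O*(-4 + O)*(30 + O) (M(O, z) = ((-4 + O)*O)*(O + 30) = (O*(-4 + O))*(30 + O) = O*(-4 + O)*(30 + O))
(-289 + M(20, -20))*(-166 + 284) = (-289 + 20*(-4 + 20)*(30 + 20))*(-166 + 284) = (-289 + 20*16*50)*118 = (-289 + 16000)*118 = 15711*118 = 1853898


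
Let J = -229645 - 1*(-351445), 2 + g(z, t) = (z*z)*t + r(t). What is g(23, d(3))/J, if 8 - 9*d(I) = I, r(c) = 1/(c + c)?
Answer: 26351/10962000 ≈ 0.0024038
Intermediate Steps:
r(c) = 1/(2*c)
d(I) = 8/9 - I/9
g(z, t) = -2 + 1/(2*t) + t*z² (g(z, t) = -2 + ((z*z)*t + 1/(2*t)) = -2 + (z²*t + 1/(2*t)) = -2 + (t*z² + 1/(2*t)) = -2 + (1/(2*t) + t*z²) = -2 + 1/(2*t) + t*z²)
J = 121800 (J = -229645 + 351445 = 121800)
g(23, d(3))/J = (-2 + 1/(2*(8/9 - ⅑*3)) + (8/9 - ⅑*3)*23²)/121800 = (-2 + 1/(2*(8/9 - ⅓)) + (8/9 - ⅓)*529)*(1/121800) = (-2 + 1/(2*(5/9)) + (5/9)*529)*(1/121800) = (-2 + (½)*(9/5) + 2645/9)*(1/121800) = (-2 + 9/10 + 2645/9)*(1/121800) = (26351/90)*(1/121800) = 26351/10962000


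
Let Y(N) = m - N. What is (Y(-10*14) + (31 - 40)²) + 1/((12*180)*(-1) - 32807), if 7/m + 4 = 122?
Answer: 912114077/4126106 ≈ 221.06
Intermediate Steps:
m = 7/118 (m = 7/(-4 + 122) = 7/118 ≈ 0.059322)
Y(N) = 7/118 - N
(Y(-10*14) + (31 - 40)²) + 1/((12*180)*(-1) - 32807) = ((7/118 - (-10)*14) + (31 - 40)²) + 1/((12*180)*(-1) - 32807) = ((7/118 - 1*(-140)) + (-9)²) + 1/(2160*(-1) - 32807) = ((7/118 + 140) + 81) + 1/(-2160 - 32807) = (16527/118 + 81) + 1/(-34967) = 26085/118 - 1/34967 = 912114077/4126106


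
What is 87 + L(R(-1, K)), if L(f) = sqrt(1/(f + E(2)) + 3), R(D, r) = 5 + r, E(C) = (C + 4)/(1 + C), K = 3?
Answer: 87 + sqrt(310)/10 ≈ 88.761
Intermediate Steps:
E(C) = (4 + C)/(1 + C)
L(f) = sqrt(3 + 1/(2 + f)) (L(f) = sqrt(1/(f + (4 + 2)/(1 + 2)) + 3) = sqrt(1/(f + 6/3) + 3) = sqrt(1/(f + (1/3)*6) + 3) = sqrt(1/(f + 2) + 3) = sqrt(1/(2 + f) + 3) = sqrt(3 + 1/(2 + f)))
87 + L(R(-1, K)) = 87 + sqrt((7 + 3*(5 + 3))/(2 + (5 + 3))) = 87 + sqrt((7 + 3*8)/(2 + 8)) = 87 + sqrt((7 + 24)/10) = 87 + sqrt((1/10)*31) = 87 + sqrt(31/10) = 87 + sqrt(310)/10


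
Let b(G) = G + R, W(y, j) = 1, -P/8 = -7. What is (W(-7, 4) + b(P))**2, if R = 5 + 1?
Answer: 3969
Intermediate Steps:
P = 56 (P = -8*(-7) = 56)
R = 6
b(G) = 6 + G (b(G) = G + 6 = 6 + G)
(W(-7, 4) + b(P))**2 = (1 + (6 + 56))**2 = (1 + 62)**2 = 63**2 = 3969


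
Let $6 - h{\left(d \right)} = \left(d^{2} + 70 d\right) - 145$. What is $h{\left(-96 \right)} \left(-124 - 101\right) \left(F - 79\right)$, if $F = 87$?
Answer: $4221000$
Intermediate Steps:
$h{\left(d \right)} = 151 - d^{2} - 70 d$ ($h{\left(d \right)} = 6 - \left(\left(d^{2} + 70 d\right) - 145\right) = 6 - \left(-145 + d^{2} + 70 d\right) = 151 - d^{2} - 70 d$)
$h{\left(-96 \right)} \left(-124 - 101\right) \left(F - 79\right) = \left(151 - \left(-96\right)^{2} - -6720\right) \left(-124 - 101\right) \left(87 - 79\right) = \left(151 - 9216 + 6720\right) \left(\left(-225\right) 8\right) = \left(151 - 9216 + 6720\right) \left(-1800\right) = \left(-2345\right) \left(-1800\right) = 4221000$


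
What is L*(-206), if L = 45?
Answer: -9270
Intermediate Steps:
L*(-206) = 45*(-206) = -9270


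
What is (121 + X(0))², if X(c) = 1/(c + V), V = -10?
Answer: 1461681/100 ≈ 14617.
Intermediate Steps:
X(c) = 1/(-10 + c) (X(c) = 1/(c - 10) = 1/(-10 + c))
(121 + X(0))² = (121 + 1/(-10 + 0))² = (121 + 1/(-10))² = (121 - ⅒)² = (1209/10)² = 1461681/100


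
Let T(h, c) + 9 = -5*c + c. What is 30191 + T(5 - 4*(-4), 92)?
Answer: 29814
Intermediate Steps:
T(h, c) = -9 - 4*c (T(h, c) = -9 + (-5*c + c) = -9 - 4*c)
30191 + T(5 - 4*(-4), 92) = 30191 + (-9 - 4*92) = 30191 + (-9 - 368) = 30191 - 377 = 29814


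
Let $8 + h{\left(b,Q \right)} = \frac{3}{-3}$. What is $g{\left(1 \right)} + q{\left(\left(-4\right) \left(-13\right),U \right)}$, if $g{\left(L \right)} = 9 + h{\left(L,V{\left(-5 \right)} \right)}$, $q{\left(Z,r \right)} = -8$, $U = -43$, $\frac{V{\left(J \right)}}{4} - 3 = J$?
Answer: $-8$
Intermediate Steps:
$V{\left(J \right)} = 12 + 4 J$
$h{\left(b,Q \right)} = -9$ ($h{\left(b,Q \right)} = -8 + \frac{3}{-3} = -8 + 3 \left(- \frac{1}{3}\right) = -8 - 1 = -9$)
$g{\left(L \right)} = 0$ ($g{\left(L \right)} = 9 - 9 = 0$)
$g{\left(1 \right)} + q{\left(\left(-4\right) \left(-13\right),U \right)} = 0 - 8 = -8$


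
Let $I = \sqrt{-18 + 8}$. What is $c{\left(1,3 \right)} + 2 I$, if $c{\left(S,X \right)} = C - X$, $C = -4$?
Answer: $-7 + 2 i \sqrt{10} \approx -7.0 + 6.3246 i$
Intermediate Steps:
$c{\left(S,X \right)} = -4 - X$
$I = i \sqrt{10}$ ($I = \sqrt{-10} = i \sqrt{10} \approx 3.1623 i$)
$c{\left(1,3 \right)} + 2 I = \left(-4 - 3\right) + 2 i \sqrt{10} = -7 + 2 i \sqrt{10}$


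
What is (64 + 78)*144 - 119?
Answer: 20329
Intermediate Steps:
(64 + 78)*144 - 119 = 142*144 - 119 = 20448 - 119 = 20329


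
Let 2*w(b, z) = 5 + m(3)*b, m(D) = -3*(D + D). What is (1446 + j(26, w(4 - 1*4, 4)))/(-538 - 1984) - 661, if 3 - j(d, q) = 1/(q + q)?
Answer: -4171227/6305 ≈ -661.57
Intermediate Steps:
m(D) = -6*D
w(b, z) = 5/2 - 9*b (w(b, z) = (5 + (-6*3)*b)/2 = (5 - 18*b)/2 = 5/2 - 9*b)
j(d, q) = 3 - 1/(2*q) (j(d, q) = 3 - 1/(q + q) = 3 - 1/(2*q))
(1446 + j(26, w(4 - 1*4, 4)))/(-538 - 1984) - 661 = (1446 + (3 - 1/(2*(5/2 - 9*(4 - 1*4)))))/(-538 - 1984) - 661 = (1446 + (3 - 1/(2*(5/2 - 9*(4 - 4)))))/(-2522) - 661 = (1446 + (3 - 1/(2*(5/2 - 9*0))))*(-1/2522) - 661 = (1446 + (3 - 1/(2*(5/2 + 0))))*(-1/2522) - 661 = (1446 + (3 - 1/(2*5/2)))*(-1/2522) - 661 = (1446 + (3 - 1/2*2/5))*(-1/2522) - 661 = (1446 + (3 - 1/5))*(-1/2522) - 661 = (1446 + 14/5)*(-1/2522) - 661 = (7244/5)*(-1/2522) - 661 = -3622/6305 - 661 = -4171227/6305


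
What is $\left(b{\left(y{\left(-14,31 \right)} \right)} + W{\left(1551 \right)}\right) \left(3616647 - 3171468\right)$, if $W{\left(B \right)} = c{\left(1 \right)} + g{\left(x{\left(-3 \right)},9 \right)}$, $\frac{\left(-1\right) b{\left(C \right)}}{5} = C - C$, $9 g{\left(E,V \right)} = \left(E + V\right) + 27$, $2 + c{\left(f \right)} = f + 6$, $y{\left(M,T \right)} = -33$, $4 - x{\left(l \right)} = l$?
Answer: $\frac{13058584}{3} \approx 4.3529 \cdot 10^{6}$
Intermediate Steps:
$x{\left(l \right)} = 4 - l$
$c{\left(f \right)} = 4 + f$ ($c{\left(f \right)} = -2 + \left(f + 6\right) = -2 + \left(6 + f\right) = 4 + f$)
$g{\left(E,V \right)} = 3 + \frac{E}{9} + \frac{V}{9}$ ($g{\left(E,V \right)} = \frac{\left(E + V\right) + 27}{9} = \frac{27 + E + V}{9} = 3 + \frac{E}{9} + \frac{V}{9}$)
$b{\left(C \right)} = 0$ ($b{\left(C \right)} = - 5 \left(C - C\right) = \left(-5\right) 0 = 0$)
$W{\left(B \right)} = \frac{88}{9}$ ($W{\left(B \right)} = \left(4 + 1\right) + \left(3 + \frac{4 - -3}{9} + \frac{1}{9} \cdot 9\right) = 5 + \left(3 + \frac{4 + 3}{9} + 1\right) = 5 + \left(3 + \frac{1}{9} \cdot 7 + 1\right) = 5 + \left(3 + \frac{7}{9} + 1\right) = 5 + \frac{43}{9} = \frac{88}{9}$)
$\left(b{\left(y{\left(-14,31 \right)} \right)} + W{\left(1551 \right)}\right) \left(3616647 - 3171468\right) = \left(0 + \frac{88}{9}\right) \left(3616647 - 3171468\right) = \frac{88}{9} \cdot 445179 = \frac{13058584}{3}$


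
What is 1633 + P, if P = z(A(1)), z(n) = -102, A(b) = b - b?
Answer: 1531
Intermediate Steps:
A(b) = 0
P = -102
1633 + P = 1633 - 102 = 1531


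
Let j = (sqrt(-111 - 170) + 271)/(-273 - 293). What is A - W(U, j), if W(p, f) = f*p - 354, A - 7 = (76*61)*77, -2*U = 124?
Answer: 101116838/283 - 31*I*sqrt(281)/283 ≈ 3.573e+5 - 1.8362*I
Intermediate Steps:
U = -62 (U = -1/2*124 = -62)
A = 356979 (A = 7 + (76*61)*77 = 7 + 4636*77 = 7 + 356972 = 356979)
j = -271/566 - I*sqrt(281)/566 (j = (sqrt(-281) + 271)/(-566) = (I*sqrt(281) + 271)*(-1/566) = (271 + I*sqrt(281))*(-1/566) = -271/566 - I*sqrt(281)/566 ≈ -0.4788 - 0.029617*I)
W(p, f) = -354 + f*p
A - W(U, j) = 356979 - (-354 + (-271/566 - I*sqrt(281)/566)*(-62)) = 356979 - (-354 + (8401/283 + 31*I*sqrt(281)/283)) = 356979 - (-91781/283 + 31*I*sqrt(281)/283) = 356979 + (91781/283 - 31*I*sqrt(281)/283) = 101116838/283 - 31*I*sqrt(281)/283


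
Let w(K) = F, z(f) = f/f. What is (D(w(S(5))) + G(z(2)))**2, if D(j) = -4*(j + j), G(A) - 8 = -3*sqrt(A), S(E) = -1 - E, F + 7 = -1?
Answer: 4761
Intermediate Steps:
F = -8 (F = -7 - 1 = -8)
z(f) = 1
G(A) = 8 - 3*sqrt(A)
w(K) = -8
D(j) = -8*j
(D(w(S(5))) + G(z(2)))**2 = (-8*(-8) + (8 - 3*sqrt(1)))**2 = (64 + (8 - 3*1))**2 = (64 + (8 - 3))**2 = (64 + 5)**2 = 69**2 = 4761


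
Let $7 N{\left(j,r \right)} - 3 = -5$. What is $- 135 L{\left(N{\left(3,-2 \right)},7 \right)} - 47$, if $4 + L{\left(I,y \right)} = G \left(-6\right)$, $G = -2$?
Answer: $-1127$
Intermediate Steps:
$N{\left(j,r \right)} = - \frac{2}{7}$ ($N{\left(j,r \right)} = \frac{3}{7} + \frac{1}{7} \left(-5\right) = \frac{3}{7} - \frac{5}{7} = - \frac{2}{7}$)
$L{\left(I,y \right)} = 8$ ($L{\left(I,y \right)} = -4 - -12 = -4 + 12 = 8$)
$- 135 L{\left(N{\left(3,-2 \right)},7 \right)} - 47 = \left(-135\right) 8 - 47 = -1080 - 47 = -1127$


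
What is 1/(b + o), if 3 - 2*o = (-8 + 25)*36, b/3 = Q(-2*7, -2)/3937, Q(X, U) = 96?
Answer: -7874/2397057 ≈ -0.0032849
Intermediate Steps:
b = 288/3937 (b = 3*(96/3937) = 288/3937 ≈ 0.073152)
o = -609/2 (o = 3/2 - (-8 + 25)*36/2 = 3/2 - 17*36/2 = 3/2 - ½*612 = 3/2 - 306 = -609/2 ≈ -304.50)
1/(b + o) = 1/(288/3937 - 609/2) = 1/(-2397057/7874) = -7874/2397057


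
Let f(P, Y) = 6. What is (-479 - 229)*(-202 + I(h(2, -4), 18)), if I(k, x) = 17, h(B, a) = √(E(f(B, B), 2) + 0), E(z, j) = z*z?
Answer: 130980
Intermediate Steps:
E(z, j) = z²
h(B, a) = 6 (h(B, a) = √(6² + 0) = √(36 + 0) = √36 = 6)
(-479 - 229)*(-202 + I(h(2, -4), 18)) = (-479 - 229)*(-202 + 17) = -708*(-185) = 130980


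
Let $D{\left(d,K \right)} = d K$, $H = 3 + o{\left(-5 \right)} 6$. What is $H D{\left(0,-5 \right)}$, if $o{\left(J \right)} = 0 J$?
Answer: $0$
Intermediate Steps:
$o{\left(J \right)} = 0$
$H = 3$ ($H = 3 + 0 \cdot 6 = 3 + 0 = 3$)
$D{\left(d,K \right)} = K d$
$H D{\left(0,-5 \right)} = 3 \left(\left(-5\right) 0\right) = 3 \cdot 0 = 0$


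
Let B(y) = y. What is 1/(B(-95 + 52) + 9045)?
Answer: 1/9002 ≈ 0.00011109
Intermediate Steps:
1/(B(-95 + 52) + 9045) = 1/((-95 + 52) + 9045) = 1/(-43 + 9045) = 1/9002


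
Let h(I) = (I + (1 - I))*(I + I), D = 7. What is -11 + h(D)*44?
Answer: 605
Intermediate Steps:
h(I) = 2*I (h(I) = 1*(2*I) = 2*I)
-11 + h(D)*44 = -11 + (2*7)*44 = -11 + 14*44 = -11 + 616 = 605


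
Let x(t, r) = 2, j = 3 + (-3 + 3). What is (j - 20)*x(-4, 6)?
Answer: -34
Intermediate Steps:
j = 3 (j = 3 + 0 = 3)
(j - 20)*x(-4, 6) = (3 - 20)*2 = -17*2 = -34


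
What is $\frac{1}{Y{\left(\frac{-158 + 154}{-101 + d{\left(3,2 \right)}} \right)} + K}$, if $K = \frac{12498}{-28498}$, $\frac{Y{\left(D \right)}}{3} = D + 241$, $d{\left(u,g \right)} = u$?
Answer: $\frac{698201}{504578616} \approx 0.0013837$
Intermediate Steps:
$Y{\left(D \right)} = 723 + 3 D$ ($Y{\left(D \right)} = 3 \left(D + 241\right) = 3 \left(241 + D\right) = 723 + 3 D$)
$K = - \frac{6249}{14249}$ ($K = 12498 \left(- \frac{1}{28498}\right) = - \frac{6249}{14249} \approx -0.43856$)
$\frac{1}{Y{\left(\frac{-158 + 154}{-101 + d{\left(3,2 \right)}} \right)} + K} = \frac{1}{\left(723 + 3 \frac{-158 + 154}{-101 + 3}\right) - \frac{6249}{14249}} = \frac{1}{\left(723 + 3 \left(- \frac{4}{-98}\right)\right) - \frac{6249}{14249}} = \frac{1}{\left(723 + 3 \left(\left(-4\right) \left(- \frac{1}{98}\right)\right)\right) - \frac{6249}{14249}} = \frac{1}{\left(723 + 3 \cdot \frac{2}{49}\right) - \frac{6249}{14249}} = \frac{1}{\left(723 + \frac{6}{49}\right) - \frac{6249}{14249}} = \frac{1}{\frac{35433}{49} - \frac{6249}{14249}} = \frac{1}{\frac{504578616}{698201}} = \frac{698201}{504578616}$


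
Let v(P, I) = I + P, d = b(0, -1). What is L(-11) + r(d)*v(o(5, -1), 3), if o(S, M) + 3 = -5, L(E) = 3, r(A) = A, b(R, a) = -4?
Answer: 23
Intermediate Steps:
d = -4
o(S, M) = -8 (o(S, M) = -3 - 5 = -8)
L(-11) + r(d)*v(o(5, -1), 3) = 3 - 4*(3 - 8) = 3 - 4*(-5) = 3 + 20 = 23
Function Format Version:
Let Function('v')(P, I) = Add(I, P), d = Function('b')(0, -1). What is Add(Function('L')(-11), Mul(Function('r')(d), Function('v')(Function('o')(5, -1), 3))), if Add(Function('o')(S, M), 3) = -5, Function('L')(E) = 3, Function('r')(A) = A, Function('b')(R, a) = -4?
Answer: 23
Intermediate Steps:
d = -4
Function('o')(S, M) = -8 (Function('o')(S, M) = Add(-3, -5) = -8)
Add(Function('L')(-11), Mul(Function('r')(d), Function('v')(Function('o')(5, -1), 3))) = Add(3, Mul(-4, Add(3, -8))) = Add(3, Mul(-4, -5)) = Add(3, 20) = 23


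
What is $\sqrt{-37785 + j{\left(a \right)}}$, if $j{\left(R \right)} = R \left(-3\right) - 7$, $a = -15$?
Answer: $i \sqrt{37747} \approx 194.29 i$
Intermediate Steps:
$j{\left(R \right)} = -7 - 3 R$ ($j{\left(R \right)} = - 3 R - 7 = -7 - 3 R$)
$\sqrt{-37785 + j{\left(a \right)}} = \sqrt{-37785 - -38} = \sqrt{-37785 + \left(-7 + 45\right)} = \sqrt{-37785 + 38} = \sqrt{-37747} = i \sqrt{37747}$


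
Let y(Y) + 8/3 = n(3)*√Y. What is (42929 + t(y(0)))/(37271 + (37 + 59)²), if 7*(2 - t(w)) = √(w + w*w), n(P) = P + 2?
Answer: 6133/6641 - 2*√10/976227 ≈ 0.92350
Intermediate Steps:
n(P) = 2 + P
y(Y) = -8/3 + 5*√Y (y(Y) = -8/3 + (2 + 3)*√Y = -8/3 + 5*√Y)
t(w) = 2 - √(w + w²)/7 (t(w) = 2 - √(w + w*w)/7 = 2 - √(w + w²)/7)
(42929 + t(y(0)))/(37271 + (37 + 59)²) = (42929 + (2 - √(5/3 + 0)*√(8/3 - 5*√0)/7))/(37271 + (37 + 59)²) = (42929 + (2 - 2*√10/3/7))/(37271 + 96²) = (42929 + (2 - 2*√10/3/7))/(37271 + 9216) = (42929 + (2 - 2*√10/3/7))/46487 = (42929 + (2 - 2*√10/3/7))*(1/46487) = (42929 + (2 - 2*√10/21))*(1/46487) = (42931 - 2*√10/21)*(1/46487) = 6133/6641 - 2*√10/976227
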